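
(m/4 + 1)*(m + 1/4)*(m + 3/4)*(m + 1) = m^4/4 + 3*m^3/2 + 147*m^2/64 + 79*m/64 + 3/16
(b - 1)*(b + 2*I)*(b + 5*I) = b^3 - b^2 + 7*I*b^2 - 10*b - 7*I*b + 10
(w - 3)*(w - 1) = w^2 - 4*w + 3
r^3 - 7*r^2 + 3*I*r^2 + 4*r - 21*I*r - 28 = (r - 7)*(r - I)*(r + 4*I)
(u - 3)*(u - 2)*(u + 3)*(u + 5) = u^4 + 3*u^3 - 19*u^2 - 27*u + 90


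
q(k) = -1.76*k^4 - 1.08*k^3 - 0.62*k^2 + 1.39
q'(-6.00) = 1411.44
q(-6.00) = -2068.61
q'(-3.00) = 164.64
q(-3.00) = -117.59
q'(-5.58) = 1129.17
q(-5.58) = -1536.55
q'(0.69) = -4.71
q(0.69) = 0.34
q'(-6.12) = 1499.95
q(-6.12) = -2243.26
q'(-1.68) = 26.32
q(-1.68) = -9.26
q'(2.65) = -157.05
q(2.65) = -109.86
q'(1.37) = -25.88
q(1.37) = -8.75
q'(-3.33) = 228.16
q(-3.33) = -182.02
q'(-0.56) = 0.91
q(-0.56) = 1.21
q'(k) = -7.04*k^3 - 3.24*k^2 - 1.24*k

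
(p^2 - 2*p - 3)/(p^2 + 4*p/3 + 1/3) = 3*(p - 3)/(3*p + 1)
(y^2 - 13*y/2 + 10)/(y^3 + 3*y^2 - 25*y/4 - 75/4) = 2*(y - 4)/(2*y^2 + 11*y + 15)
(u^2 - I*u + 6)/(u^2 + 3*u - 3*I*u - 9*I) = (u + 2*I)/(u + 3)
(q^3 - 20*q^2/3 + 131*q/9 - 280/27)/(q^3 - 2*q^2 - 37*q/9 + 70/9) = (q - 8/3)/(q + 2)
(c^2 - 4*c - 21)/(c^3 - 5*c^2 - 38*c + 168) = (c + 3)/(c^2 + 2*c - 24)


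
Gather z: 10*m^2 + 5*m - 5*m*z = 10*m^2 - 5*m*z + 5*m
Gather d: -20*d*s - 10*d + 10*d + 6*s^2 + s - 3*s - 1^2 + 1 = -20*d*s + 6*s^2 - 2*s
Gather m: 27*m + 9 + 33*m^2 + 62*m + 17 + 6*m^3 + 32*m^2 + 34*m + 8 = 6*m^3 + 65*m^2 + 123*m + 34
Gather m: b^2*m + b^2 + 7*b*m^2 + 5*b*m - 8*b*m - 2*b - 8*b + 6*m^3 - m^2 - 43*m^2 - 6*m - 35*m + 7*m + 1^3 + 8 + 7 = b^2 - 10*b + 6*m^3 + m^2*(7*b - 44) + m*(b^2 - 3*b - 34) + 16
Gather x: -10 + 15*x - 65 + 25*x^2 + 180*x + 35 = 25*x^2 + 195*x - 40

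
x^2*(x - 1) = x^3 - x^2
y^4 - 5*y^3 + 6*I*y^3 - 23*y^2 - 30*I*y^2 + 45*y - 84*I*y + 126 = (y - 7)*(y + 2)*(y + 3*I)^2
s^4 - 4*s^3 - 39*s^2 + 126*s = s*(s - 7)*(s - 3)*(s + 6)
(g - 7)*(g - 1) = g^2 - 8*g + 7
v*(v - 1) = v^2 - v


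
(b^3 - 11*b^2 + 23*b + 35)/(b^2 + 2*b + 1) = (b^2 - 12*b + 35)/(b + 1)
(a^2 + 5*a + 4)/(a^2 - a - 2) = (a + 4)/(a - 2)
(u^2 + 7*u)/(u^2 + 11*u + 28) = u/(u + 4)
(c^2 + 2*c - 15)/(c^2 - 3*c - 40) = (c - 3)/(c - 8)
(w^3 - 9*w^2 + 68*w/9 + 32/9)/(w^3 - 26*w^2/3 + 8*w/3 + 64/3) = (9*w^2 - 9*w - 4)/(3*(3*w^2 - 2*w - 8))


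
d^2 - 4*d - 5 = (d - 5)*(d + 1)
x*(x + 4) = x^2 + 4*x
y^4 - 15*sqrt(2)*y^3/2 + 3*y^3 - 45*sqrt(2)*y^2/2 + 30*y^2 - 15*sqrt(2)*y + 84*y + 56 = (y - 4*sqrt(2))*(y - 7*sqrt(2)/2)*(sqrt(2)*y/2 + sqrt(2))*(sqrt(2)*y + sqrt(2))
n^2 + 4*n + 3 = (n + 1)*(n + 3)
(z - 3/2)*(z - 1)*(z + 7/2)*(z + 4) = z^4 + 5*z^3 - 13*z^2/4 - 95*z/4 + 21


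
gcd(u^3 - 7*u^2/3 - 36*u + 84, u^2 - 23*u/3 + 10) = u - 6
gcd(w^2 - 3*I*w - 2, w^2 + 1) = w - I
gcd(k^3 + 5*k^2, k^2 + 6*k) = k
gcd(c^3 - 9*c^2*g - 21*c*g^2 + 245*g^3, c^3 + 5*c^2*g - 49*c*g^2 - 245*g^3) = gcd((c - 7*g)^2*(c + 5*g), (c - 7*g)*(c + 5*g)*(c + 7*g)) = c^2 - 2*c*g - 35*g^2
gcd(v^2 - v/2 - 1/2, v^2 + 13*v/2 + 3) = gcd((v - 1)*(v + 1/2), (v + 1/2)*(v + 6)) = v + 1/2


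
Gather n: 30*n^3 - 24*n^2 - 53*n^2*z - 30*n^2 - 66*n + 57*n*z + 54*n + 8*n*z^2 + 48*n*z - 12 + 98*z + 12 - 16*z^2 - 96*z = 30*n^3 + n^2*(-53*z - 54) + n*(8*z^2 + 105*z - 12) - 16*z^2 + 2*z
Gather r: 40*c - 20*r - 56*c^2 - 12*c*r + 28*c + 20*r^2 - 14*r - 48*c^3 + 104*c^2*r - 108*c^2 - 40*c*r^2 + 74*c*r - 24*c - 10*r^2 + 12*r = -48*c^3 - 164*c^2 + 44*c + r^2*(10 - 40*c) + r*(104*c^2 + 62*c - 22)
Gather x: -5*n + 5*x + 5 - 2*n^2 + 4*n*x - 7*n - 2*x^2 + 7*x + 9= -2*n^2 - 12*n - 2*x^2 + x*(4*n + 12) + 14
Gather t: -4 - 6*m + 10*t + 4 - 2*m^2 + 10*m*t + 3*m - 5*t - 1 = -2*m^2 - 3*m + t*(10*m + 5) - 1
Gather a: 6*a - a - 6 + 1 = 5*a - 5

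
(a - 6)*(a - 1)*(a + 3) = a^3 - 4*a^2 - 15*a + 18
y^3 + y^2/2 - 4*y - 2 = (y - 2)*(y + 1/2)*(y + 2)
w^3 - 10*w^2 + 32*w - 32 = (w - 4)^2*(w - 2)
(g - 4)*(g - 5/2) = g^2 - 13*g/2 + 10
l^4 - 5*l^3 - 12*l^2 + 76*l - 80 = (l - 5)*(l - 2)^2*(l + 4)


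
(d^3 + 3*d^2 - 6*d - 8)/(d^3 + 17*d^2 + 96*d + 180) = (d^3 + 3*d^2 - 6*d - 8)/(d^3 + 17*d^2 + 96*d + 180)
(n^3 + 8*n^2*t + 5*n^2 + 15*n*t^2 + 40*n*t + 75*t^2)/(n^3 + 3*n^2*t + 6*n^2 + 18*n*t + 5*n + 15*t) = (n + 5*t)/(n + 1)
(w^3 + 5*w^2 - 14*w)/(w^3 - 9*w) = (w^2 + 5*w - 14)/(w^2 - 9)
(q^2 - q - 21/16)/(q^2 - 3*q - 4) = (-q^2 + q + 21/16)/(-q^2 + 3*q + 4)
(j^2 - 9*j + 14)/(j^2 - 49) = (j - 2)/(j + 7)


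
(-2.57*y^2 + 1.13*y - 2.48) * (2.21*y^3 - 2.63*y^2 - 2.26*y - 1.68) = -5.6797*y^5 + 9.2564*y^4 - 2.6445*y^3 + 8.2862*y^2 + 3.7064*y + 4.1664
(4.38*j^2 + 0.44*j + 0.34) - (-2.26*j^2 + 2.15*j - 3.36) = 6.64*j^2 - 1.71*j + 3.7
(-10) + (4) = -6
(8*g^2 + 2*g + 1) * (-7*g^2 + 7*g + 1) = -56*g^4 + 42*g^3 + 15*g^2 + 9*g + 1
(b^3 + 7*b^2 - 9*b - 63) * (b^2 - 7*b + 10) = b^5 - 48*b^3 + 70*b^2 + 351*b - 630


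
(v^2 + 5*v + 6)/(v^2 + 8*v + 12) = (v + 3)/(v + 6)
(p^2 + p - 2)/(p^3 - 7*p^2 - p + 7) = (p + 2)/(p^2 - 6*p - 7)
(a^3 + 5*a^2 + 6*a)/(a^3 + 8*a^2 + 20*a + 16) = a*(a + 3)/(a^2 + 6*a + 8)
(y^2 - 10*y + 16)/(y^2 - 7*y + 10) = (y - 8)/(y - 5)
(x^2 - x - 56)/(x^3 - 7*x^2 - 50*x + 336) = 1/(x - 6)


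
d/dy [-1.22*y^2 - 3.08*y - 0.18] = -2.44*y - 3.08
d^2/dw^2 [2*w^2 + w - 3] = 4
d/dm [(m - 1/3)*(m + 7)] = 2*m + 20/3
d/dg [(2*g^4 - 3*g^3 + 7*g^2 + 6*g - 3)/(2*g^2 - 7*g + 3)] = (8*g^5 - 48*g^4 + 66*g^3 - 88*g^2 + 54*g - 3)/(4*g^4 - 28*g^3 + 61*g^2 - 42*g + 9)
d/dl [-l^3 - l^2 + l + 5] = -3*l^2 - 2*l + 1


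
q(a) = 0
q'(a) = 0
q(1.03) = 0.00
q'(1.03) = 0.00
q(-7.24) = 0.00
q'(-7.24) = 0.00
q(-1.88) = 0.00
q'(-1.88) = 0.00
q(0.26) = 0.00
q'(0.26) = 0.00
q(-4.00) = 0.00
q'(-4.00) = 0.00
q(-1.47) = 0.00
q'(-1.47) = 0.00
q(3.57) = 0.00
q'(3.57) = 0.00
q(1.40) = 0.00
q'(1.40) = 0.00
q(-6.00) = 0.00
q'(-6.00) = 0.00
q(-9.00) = 0.00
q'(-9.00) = 0.00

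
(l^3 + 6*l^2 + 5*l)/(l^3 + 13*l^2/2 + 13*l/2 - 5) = 2*l*(l + 1)/(2*l^2 + 3*l - 2)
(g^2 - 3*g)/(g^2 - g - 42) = g*(3 - g)/(-g^2 + g + 42)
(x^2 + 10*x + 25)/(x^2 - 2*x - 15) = (x^2 + 10*x + 25)/(x^2 - 2*x - 15)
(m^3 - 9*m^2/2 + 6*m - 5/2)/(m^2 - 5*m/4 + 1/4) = 2*(2*m^2 - 7*m + 5)/(4*m - 1)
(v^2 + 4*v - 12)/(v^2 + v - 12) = (v^2 + 4*v - 12)/(v^2 + v - 12)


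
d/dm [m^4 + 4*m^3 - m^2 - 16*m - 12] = 4*m^3 + 12*m^2 - 2*m - 16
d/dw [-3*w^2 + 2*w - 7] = 2 - 6*w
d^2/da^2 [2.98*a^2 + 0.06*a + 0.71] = 5.96000000000000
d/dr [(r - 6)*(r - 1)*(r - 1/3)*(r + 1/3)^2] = 5*r^4 - 80*r^3/3 + 32*r^2/3 + 148*r/27 - 11/27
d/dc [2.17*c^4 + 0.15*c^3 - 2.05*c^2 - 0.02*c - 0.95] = 8.68*c^3 + 0.45*c^2 - 4.1*c - 0.02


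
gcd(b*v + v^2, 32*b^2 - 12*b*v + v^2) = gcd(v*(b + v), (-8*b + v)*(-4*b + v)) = 1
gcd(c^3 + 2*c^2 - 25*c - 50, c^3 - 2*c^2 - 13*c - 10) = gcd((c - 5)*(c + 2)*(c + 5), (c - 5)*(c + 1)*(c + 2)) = c^2 - 3*c - 10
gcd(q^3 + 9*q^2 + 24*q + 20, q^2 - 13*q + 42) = 1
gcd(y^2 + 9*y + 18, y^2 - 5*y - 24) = y + 3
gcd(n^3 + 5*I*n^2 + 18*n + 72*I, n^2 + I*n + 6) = n + 3*I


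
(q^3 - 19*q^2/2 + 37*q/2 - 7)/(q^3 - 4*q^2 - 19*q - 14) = (q^2 - 5*q/2 + 1)/(q^2 + 3*q + 2)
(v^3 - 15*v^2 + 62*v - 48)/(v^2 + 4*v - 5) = (v^2 - 14*v + 48)/(v + 5)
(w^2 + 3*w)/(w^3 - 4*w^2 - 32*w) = (w + 3)/(w^2 - 4*w - 32)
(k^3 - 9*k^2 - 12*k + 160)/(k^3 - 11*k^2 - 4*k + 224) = (k - 5)/(k - 7)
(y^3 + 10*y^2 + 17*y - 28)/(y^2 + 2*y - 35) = (y^2 + 3*y - 4)/(y - 5)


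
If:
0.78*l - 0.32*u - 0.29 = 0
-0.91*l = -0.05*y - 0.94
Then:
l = 0.0549450549450549*y + 1.03296703296703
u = 0.133928571428571*y + 1.61160714285714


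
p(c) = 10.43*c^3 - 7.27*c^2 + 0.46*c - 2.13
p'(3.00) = 238.45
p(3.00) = 215.43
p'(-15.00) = 7258.81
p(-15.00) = -36846.03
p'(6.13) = 1087.11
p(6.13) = 2130.02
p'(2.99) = 236.72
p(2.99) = 213.05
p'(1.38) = 39.98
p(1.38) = 12.07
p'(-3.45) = 423.05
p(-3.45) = -518.54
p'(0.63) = 3.72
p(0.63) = -2.12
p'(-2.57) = 244.50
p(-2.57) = -228.37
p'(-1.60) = 103.83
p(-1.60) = -64.20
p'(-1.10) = 54.31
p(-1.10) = -25.32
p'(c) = 31.29*c^2 - 14.54*c + 0.46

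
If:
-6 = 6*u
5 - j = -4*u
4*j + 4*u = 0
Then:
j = 1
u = -1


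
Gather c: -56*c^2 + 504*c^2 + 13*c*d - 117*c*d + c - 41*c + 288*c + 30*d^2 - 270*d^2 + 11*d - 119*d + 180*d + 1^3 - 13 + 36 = 448*c^2 + c*(248 - 104*d) - 240*d^2 + 72*d + 24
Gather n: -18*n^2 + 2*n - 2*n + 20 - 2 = 18 - 18*n^2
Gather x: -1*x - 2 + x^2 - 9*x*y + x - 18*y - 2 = x^2 - 9*x*y - 18*y - 4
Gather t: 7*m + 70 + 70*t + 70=7*m + 70*t + 140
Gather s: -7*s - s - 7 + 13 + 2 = 8 - 8*s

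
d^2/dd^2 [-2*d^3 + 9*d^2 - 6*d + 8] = 18 - 12*d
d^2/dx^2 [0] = 0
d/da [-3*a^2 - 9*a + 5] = -6*a - 9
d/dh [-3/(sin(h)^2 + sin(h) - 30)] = 3*(2*sin(h) + 1)*cos(h)/(sin(h)^2 + sin(h) - 30)^2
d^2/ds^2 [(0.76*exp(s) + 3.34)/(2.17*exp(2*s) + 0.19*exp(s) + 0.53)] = (3.578764*exp(4*s) + 62.597556*exp(3*s) - 1.11321*exp(2*s) - 15.321294*exp(s) - 0.122854)*exp(s)/(10.218313*exp(6*s) + 2.684073*exp(5*s) + 7.722162*exp(4*s) + 1.317973*exp(3*s) + 1.886058*exp(2*s) + 0.160113*exp(s) + 0.148877)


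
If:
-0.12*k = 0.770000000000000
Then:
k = -6.42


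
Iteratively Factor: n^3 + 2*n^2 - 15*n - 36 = (n + 3)*(n^2 - n - 12) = (n - 4)*(n + 3)*(n + 3)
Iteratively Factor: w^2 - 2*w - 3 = (w - 3)*(w + 1)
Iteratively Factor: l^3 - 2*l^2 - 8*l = (l - 4)*(l^2 + 2*l) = (l - 4)*(l + 2)*(l)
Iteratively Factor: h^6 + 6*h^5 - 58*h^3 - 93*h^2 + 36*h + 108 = (h + 2)*(h^5 + 4*h^4 - 8*h^3 - 42*h^2 - 9*h + 54) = (h - 1)*(h + 2)*(h^4 + 5*h^3 - 3*h^2 - 45*h - 54) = (h - 1)*(h + 2)^2*(h^3 + 3*h^2 - 9*h - 27) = (h - 1)*(h + 2)^2*(h + 3)*(h^2 - 9) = (h - 1)*(h + 2)^2*(h + 3)^2*(h - 3)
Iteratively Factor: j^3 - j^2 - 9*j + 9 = (j - 1)*(j^2 - 9) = (j - 3)*(j - 1)*(j + 3)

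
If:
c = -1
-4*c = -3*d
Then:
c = -1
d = -4/3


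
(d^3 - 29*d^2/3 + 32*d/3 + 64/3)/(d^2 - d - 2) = (3*d^2 - 32*d + 64)/(3*(d - 2))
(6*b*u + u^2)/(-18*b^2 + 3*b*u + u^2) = u/(-3*b + u)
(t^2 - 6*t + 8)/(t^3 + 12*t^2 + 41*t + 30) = (t^2 - 6*t + 8)/(t^3 + 12*t^2 + 41*t + 30)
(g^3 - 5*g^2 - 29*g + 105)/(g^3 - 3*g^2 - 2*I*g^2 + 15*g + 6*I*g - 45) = (g^2 - 2*g - 35)/(g^2 - 2*I*g + 15)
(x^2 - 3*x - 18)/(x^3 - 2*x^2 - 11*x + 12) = (x - 6)/(x^2 - 5*x + 4)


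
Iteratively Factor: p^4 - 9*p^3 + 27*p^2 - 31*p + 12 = (p - 1)*(p^3 - 8*p^2 + 19*p - 12) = (p - 1)^2*(p^2 - 7*p + 12) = (p - 3)*(p - 1)^2*(p - 4)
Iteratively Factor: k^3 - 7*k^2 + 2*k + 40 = (k + 2)*(k^2 - 9*k + 20) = (k - 4)*(k + 2)*(k - 5)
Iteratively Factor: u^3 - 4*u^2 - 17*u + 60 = (u - 3)*(u^2 - u - 20) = (u - 3)*(u + 4)*(u - 5)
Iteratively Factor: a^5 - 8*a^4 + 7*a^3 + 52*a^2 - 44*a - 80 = (a - 5)*(a^4 - 3*a^3 - 8*a^2 + 12*a + 16) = (a - 5)*(a + 2)*(a^3 - 5*a^2 + 2*a + 8) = (a - 5)*(a + 1)*(a + 2)*(a^2 - 6*a + 8) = (a - 5)*(a - 4)*(a + 1)*(a + 2)*(a - 2)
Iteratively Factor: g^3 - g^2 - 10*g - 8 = (g + 1)*(g^2 - 2*g - 8) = (g + 1)*(g + 2)*(g - 4)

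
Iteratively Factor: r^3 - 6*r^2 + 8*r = (r)*(r^2 - 6*r + 8) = r*(r - 2)*(r - 4)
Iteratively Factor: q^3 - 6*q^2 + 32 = (q - 4)*(q^2 - 2*q - 8) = (q - 4)^2*(q + 2)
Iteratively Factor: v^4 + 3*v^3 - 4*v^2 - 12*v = (v + 2)*(v^3 + v^2 - 6*v) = v*(v + 2)*(v^2 + v - 6) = v*(v - 2)*(v + 2)*(v + 3)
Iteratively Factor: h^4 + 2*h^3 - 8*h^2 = (h - 2)*(h^3 + 4*h^2) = h*(h - 2)*(h^2 + 4*h) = h^2*(h - 2)*(h + 4)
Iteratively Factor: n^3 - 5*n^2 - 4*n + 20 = (n - 2)*(n^2 - 3*n - 10) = (n - 2)*(n + 2)*(n - 5)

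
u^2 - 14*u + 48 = (u - 8)*(u - 6)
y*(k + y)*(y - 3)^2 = k*y^3 - 6*k*y^2 + 9*k*y + y^4 - 6*y^3 + 9*y^2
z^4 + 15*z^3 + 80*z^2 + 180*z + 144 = (z + 2)*(z + 3)*(z + 4)*(z + 6)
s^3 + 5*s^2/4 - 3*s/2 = s*(s - 3/4)*(s + 2)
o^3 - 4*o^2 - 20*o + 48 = (o - 6)*(o - 2)*(o + 4)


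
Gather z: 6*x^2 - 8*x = 6*x^2 - 8*x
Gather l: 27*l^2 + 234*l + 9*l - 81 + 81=27*l^2 + 243*l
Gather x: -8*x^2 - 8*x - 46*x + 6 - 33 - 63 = -8*x^2 - 54*x - 90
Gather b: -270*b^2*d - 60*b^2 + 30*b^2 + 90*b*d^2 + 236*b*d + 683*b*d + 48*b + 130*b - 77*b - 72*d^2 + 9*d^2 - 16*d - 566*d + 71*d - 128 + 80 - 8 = b^2*(-270*d - 30) + b*(90*d^2 + 919*d + 101) - 63*d^2 - 511*d - 56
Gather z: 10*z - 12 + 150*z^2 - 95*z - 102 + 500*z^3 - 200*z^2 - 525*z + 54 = 500*z^3 - 50*z^2 - 610*z - 60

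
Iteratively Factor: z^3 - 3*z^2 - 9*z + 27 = (z - 3)*(z^2 - 9) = (z - 3)^2*(z + 3)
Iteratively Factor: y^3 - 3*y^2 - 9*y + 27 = (y - 3)*(y^2 - 9) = (y - 3)*(y + 3)*(y - 3)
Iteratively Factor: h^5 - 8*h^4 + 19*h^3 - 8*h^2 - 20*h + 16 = (h + 1)*(h^4 - 9*h^3 + 28*h^2 - 36*h + 16) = (h - 2)*(h + 1)*(h^3 - 7*h^2 + 14*h - 8) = (h - 2)*(h - 1)*(h + 1)*(h^2 - 6*h + 8) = (h - 2)^2*(h - 1)*(h + 1)*(h - 4)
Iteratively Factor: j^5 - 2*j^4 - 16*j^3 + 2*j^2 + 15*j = (j + 3)*(j^4 - 5*j^3 - j^2 + 5*j) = (j - 1)*(j + 3)*(j^3 - 4*j^2 - 5*j) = j*(j - 1)*(j + 3)*(j^2 - 4*j - 5) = j*(j - 5)*(j - 1)*(j + 3)*(j + 1)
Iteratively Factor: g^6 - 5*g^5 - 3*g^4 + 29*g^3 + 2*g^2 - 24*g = (g)*(g^5 - 5*g^4 - 3*g^3 + 29*g^2 + 2*g - 24) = g*(g + 2)*(g^4 - 7*g^3 + 11*g^2 + 7*g - 12) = g*(g - 3)*(g + 2)*(g^3 - 4*g^2 - g + 4) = g*(g - 3)*(g + 1)*(g + 2)*(g^2 - 5*g + 4) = g*(g - 3)*(g - 1)*(g + 1)*(g + 2)*(g - 4)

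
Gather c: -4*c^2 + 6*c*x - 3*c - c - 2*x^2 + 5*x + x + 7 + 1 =-4*c^2 + c*(6*x - 4) - 2*x^2 + 6*x + 8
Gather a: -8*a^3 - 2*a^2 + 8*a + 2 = -8*a^3 - 2*a^2 + 8*a + 2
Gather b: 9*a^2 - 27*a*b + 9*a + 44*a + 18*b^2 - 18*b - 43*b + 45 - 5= 9*a^2 + 53*a + 18*b^2 + b*(-27*a - 61) + 40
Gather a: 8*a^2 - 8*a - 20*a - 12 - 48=8*a^2 - 28*a - 60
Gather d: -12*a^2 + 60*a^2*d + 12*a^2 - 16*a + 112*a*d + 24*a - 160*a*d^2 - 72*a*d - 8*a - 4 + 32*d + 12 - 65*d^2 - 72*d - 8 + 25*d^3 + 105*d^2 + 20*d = 25*d^3 + d^2*(40 - 160*a) + d*(60*a^2 + 40*a - 20)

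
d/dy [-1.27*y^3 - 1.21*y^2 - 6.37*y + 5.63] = -3.81*y^2 - 2.42*y - 6.37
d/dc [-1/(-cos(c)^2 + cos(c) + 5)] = (2*cos(c) - 1)*sin(c)/(sin(c)^2 + cos(c) + 4)^2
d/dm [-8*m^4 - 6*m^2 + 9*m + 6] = -32*m^3 - 12*m + 9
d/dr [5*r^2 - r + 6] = 10*r - 1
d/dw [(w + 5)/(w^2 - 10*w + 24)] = (w^2 - 10*w - 2*(w - 5)*(w + 5) + 24)/(w^2 - 10*w + 24)^2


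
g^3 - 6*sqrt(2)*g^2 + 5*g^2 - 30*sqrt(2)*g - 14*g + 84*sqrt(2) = (g - 2)*(g + 7)*(g - 6*sqrt(2))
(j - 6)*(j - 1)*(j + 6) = j^3 - j^2 - 36*j + 36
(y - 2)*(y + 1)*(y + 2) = y^3 + y^2 - 4*y - 4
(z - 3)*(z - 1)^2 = z^3 - 5*z^2 + 7*z - 3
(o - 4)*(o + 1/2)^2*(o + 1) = o^4 - 2*o^3 - 27*o^2/4 - 19*o/4 - 1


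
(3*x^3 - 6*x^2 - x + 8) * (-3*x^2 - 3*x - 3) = -9*x^5 + 9*x^4 + 12*x^3 - 3*x^2 - 21*x - 24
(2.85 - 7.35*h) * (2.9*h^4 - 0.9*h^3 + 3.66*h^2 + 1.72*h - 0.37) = -21.315*h^5 + 14.88*h^4 - 29.466*h^3 - 2.211*h^2 + 7.6215*h - 1.0545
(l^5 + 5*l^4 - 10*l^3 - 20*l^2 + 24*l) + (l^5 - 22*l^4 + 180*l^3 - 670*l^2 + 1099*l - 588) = 2*l^5 - 17*l^4 + 170*l^3 - 690*l^2 + 1123*l - 588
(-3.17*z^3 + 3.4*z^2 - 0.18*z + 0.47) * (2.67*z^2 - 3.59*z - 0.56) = -8.4639*z^5 + 20.4583*z^4 - 10.9114*z^3 - 0.00290000000000024*z^2 - 1.5865*z - 0.2632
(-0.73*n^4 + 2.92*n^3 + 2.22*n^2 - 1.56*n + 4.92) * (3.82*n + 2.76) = -2.7886*n^5 + 9.1396*n^4 + 16.5396*n^3 + 0.168*n^2 + 14.4888*n + 13.5792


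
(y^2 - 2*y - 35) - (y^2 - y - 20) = -y - 15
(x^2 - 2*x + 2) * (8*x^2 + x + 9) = 8*x^4 - 15*x^3 + 23*x^2 - 16*x + 18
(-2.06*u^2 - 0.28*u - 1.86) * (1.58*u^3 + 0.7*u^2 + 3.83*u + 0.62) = -3.2548*u^5 - 1.8844*u^4 - 11.0246*u^3 - 3.6516*u^2 - 7.2974*u - 1.1532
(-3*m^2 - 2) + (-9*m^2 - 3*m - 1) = -12*m^2 - 3*m - 3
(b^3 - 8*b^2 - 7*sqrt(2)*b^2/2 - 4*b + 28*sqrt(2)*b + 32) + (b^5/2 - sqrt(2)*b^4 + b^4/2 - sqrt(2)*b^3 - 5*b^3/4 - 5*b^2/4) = b^5/2 - sqrt(2)*b^4 + b^4/2 - sqrt(2)*b^3 - b^3/4 - 37*b^2/4 - 7*sqrt(2)*b^2/2 - 4*b + 28*sqrt(2)*b + 32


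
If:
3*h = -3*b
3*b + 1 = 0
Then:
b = -1/3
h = 1/3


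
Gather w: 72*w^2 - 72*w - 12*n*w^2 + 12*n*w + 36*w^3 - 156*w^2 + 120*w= 36*w^3 + w^2*(-12*n - 84) + w*(12*n + 48)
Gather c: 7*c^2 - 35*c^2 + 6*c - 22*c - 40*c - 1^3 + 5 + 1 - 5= -28*c^2 - 56*c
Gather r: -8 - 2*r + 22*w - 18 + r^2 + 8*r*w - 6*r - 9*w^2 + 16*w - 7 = r^2 + r*(8*w - 8) - 9*w^2 + 38*w - 33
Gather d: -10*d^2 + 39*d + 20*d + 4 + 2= -10*d^2 + 59*d + 6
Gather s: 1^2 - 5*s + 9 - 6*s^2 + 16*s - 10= -6*s^2 + 11*s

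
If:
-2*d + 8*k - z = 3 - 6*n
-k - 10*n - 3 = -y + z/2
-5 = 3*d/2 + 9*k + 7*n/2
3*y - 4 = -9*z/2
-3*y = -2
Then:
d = -13219/5112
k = -67/2556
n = -431/1704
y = 2/3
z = 4/9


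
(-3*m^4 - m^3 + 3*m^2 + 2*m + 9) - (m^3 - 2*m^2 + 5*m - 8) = -3*m^4 - 2*m^3 + 5*m^2 - 3*m + 17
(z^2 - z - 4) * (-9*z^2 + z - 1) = -9*z^4 + 10*z^3 + 34*z^2 - 3*z + 4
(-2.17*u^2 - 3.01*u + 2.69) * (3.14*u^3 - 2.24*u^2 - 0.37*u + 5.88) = -6.8138*u^5 - 4.5906*u^4 + 15.9919*u^3 - 17.6715*u^2 - 18.6941*u + 15.8172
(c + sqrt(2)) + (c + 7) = 2*c + sqrt(2) + 7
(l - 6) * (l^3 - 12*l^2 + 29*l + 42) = l^4 - 18*l^3 + 101*l^2 - 132*l - 252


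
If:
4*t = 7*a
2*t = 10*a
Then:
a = 0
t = 0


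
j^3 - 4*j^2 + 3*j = j*(j - 3)*(j - 1)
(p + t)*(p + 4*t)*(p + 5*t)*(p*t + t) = p^4*t + 10*p^3*t^2 + p^3*t + 29*p^2*t^3 + 10*p^2*t^2 + 20*p*t^4 + 29*p*t^3 + 20*t^4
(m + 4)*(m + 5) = m^2 + 9*m + 20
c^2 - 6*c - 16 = (c - 8)*(c + 2)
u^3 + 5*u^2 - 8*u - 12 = (u - 2)*(u + 1)*(u + 6)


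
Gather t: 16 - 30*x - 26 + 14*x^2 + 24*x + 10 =14*x^2 - 6*x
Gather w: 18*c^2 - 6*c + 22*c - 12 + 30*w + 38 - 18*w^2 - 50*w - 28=18*c^2 + 16*c - 18*w^2 - 20*w - 2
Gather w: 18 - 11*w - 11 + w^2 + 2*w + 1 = w^2 - 9*w + 8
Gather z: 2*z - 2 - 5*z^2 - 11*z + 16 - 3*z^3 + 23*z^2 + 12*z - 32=-3*z^3 + 18*z^2 + 3*z - 18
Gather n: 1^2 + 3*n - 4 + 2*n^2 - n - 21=2*n^2 + 2*n - 24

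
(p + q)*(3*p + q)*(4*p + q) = 12*p^3 + 19*p^2*q + 8*p*q^2 + q^3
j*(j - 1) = j^2 - j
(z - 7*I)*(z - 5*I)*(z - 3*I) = z^3 - 15*I*z^2 - 71*z + 105*I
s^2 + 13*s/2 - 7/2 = (s - 1/2)*(s + 7)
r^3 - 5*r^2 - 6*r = r*(r - 6)*(r + 1)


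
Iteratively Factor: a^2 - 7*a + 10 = (a - 5)*(a - 2)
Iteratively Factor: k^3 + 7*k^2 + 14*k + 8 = (k + 4)*(k^2 + 3*k + 2) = (k + 1)*(k + 4)*(k + 2)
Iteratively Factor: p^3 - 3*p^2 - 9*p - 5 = (p + 1)*(p^2 - 4*p - 5) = (p + 1)^2*(p - 5)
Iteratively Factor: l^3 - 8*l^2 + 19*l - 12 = (l - 3)*(l^2 - 5*l + 4) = (l - 3)*(l - 1)*(l - 4)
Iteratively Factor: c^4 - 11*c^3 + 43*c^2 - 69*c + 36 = (c - 4)*(c^3 - 7*c^2 + 15*c - 9) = (c - 4)*(c - 3)*(c^2 - 4*c + 3) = (c - 4)*(c - 3)*(c - 1)*(c - 3)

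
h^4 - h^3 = h^3*(h - 1)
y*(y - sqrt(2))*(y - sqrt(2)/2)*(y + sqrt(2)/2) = y^4 - sqrt(2)*y^3 - y^2/2 + sqrt(2)*y/2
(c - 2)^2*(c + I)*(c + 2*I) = c^4 - 4*c^3 + 3*I*c^3 + 2*c^2 - 12*I*c^2 + 8*c + 12*I*c - 8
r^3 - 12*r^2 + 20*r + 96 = (r - 8)*(r - 6)*(r + 2)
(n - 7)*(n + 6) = n^2 - n - 42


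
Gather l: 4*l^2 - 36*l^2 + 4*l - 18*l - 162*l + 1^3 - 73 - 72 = -32*l^2 - 176*l - 144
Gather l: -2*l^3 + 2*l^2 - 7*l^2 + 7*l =-2*l^3 - 5*l^2 + 7*l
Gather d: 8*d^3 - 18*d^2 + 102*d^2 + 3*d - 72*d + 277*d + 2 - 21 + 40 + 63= 8*d^3 + 84*d^2 + 208*d + 84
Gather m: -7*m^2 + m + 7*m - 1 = -7*m^2 + 8*m - 1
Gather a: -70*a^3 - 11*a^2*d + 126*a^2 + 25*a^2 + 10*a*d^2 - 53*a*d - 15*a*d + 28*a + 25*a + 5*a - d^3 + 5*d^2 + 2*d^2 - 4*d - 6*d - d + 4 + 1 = -70*a^3 + a^2*(151 - 11*d) + a*(10*d^2 - 68*d + 58) - d^3 + 7*d^2 - 11*d + 5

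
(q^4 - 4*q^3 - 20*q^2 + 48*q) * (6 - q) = -q^5 + 10*q^4 - 4*q^3 - 168*q^2 + 288*q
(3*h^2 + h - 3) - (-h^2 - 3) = 4*h^2 + h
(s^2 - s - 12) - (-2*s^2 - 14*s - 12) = 3*s^2 + 13*s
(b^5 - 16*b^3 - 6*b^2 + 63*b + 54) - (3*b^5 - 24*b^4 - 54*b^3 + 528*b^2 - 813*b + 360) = -2*b^5 + 24*b^4 + 38*b^3 - 534*b^2 + 876*b - 306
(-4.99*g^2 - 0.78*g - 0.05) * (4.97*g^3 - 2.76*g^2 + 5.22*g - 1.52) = -24.8003*g^5 + 9.8958*g^4 - 24.1435*g^3 + 3.6512*g^2 + 0.9246*g + 0.076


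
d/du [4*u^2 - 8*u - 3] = 8*u - 8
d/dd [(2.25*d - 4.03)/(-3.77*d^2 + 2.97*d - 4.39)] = (8.4825*d^2 - 30.3862*d + 2.0916)/(14.2129*d^4 - 22.3938*d^3 + 41.9215*d^2 - 26.0766*d + 19.2721)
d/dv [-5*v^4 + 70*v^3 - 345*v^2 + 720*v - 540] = -20*v^3 + 210*v^2 - 690*v + 720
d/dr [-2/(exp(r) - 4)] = 2*exp(r)/(exp(r) - 4)^2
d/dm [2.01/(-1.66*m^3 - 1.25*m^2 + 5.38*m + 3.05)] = (10.0098*m^2 + 5.025*m - 10.8138)/(1.66*m^3 + 1.25*m^2 - 5.38*m - 3.05)^2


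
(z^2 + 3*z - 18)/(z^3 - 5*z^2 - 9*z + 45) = (z + 6)/(z^2 - 2*z - 15)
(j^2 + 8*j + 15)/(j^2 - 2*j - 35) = (j + 3)/(j - 7)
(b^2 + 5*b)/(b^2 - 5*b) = (b + 5)/(b - 5)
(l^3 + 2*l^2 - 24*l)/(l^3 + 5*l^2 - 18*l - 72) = l/(l + 3)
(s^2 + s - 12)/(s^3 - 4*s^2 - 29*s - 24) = (-s^2 - s + 12)/(-s^3 + 4*s^2 + 29*s + 24)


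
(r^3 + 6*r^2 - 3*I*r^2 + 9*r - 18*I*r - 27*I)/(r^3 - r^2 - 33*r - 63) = (r - 3*I)/(r - 7)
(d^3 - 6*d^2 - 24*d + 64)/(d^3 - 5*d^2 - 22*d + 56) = (d - 8)/(d - 7)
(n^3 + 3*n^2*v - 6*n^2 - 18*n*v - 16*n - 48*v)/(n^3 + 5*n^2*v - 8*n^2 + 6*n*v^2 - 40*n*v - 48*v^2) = (n + 2)/(n + 2*v)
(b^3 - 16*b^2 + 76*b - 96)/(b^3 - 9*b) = (b^3 - 16*b^2 + 76*b - 96)/(b*(b^2 - 9))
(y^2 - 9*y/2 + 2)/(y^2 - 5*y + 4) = (y - 1/2)/(y - 1)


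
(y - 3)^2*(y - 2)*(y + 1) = y^4 - 7*y^3 + 13*y^2 + 3*y - 18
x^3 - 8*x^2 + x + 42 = (x - 7)*(x - 3)*(x + 2)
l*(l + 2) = l^2 + 2*l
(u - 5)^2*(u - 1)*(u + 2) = u^4 - 9*u^3 + 13*u^2 + 45*u - 50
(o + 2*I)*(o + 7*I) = o^2 + 9*I*o - 14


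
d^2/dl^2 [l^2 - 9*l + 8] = 2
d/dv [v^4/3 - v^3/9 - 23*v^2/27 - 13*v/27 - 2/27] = 4*v^3/3 - v^2/3 - 46*v/27 - 13/27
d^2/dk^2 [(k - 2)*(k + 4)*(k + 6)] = 6*k + 16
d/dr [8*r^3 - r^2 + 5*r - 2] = 24*r^2 - 2*r + 5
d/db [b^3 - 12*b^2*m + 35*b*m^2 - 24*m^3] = 3*b^2 - 24*b*m + 35*m^2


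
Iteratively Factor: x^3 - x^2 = (x)*(x^2 - x) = x^2*(x - 1)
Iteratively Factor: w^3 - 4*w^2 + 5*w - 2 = (w - 1)*(w^2 - 3*w + 2) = (w - 2)*(w - 1)*(w - 1)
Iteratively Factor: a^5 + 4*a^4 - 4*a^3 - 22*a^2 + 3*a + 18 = (a + 3)*(a^4 + a^3 - 7*a^2 - a + 6) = (a + 3)^2*(a^3 - 2*a^2 - a + 2) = (a + 1)*(a + 3)^2*(a^2 - 3*a + 2) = (a - 1)*(a + 1)*(a + 3)^2*(a - 2)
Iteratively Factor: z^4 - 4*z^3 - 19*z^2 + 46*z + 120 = (z + 3)*(z^3 - 7*z^2 + 2*z + 40) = (z + 2)*(z + 3)*(z^2 - 9*z + 20) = (z - 4)*(z + 2)*(z + 3)*(z - 5)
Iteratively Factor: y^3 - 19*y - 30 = (y + 2)*(y^2 - 2*y - 15) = (y - 5)*(y + 2)*(y + 3)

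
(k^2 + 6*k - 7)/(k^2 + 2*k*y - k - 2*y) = (k + 7)/(k + 2*y)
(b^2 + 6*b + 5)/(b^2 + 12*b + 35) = (b + 1)/(b + 7)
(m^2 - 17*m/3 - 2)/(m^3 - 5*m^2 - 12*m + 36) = (m + 1/3)/(m^2 + m - 6)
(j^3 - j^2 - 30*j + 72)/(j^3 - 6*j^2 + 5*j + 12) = (j + 6)/(j + 1)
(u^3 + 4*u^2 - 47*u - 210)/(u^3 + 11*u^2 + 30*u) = (u - 7)/u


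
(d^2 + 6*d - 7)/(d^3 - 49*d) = (d - 1)/(d*(d - 7))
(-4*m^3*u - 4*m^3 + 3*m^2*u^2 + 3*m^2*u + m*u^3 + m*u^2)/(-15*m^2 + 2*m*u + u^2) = m*(-4*m^2*u - 4*m^2 + 3*m*u^2 + 3*m*u + u^3 + u^2)/(-15*m^2 + 2*m*u + u^2)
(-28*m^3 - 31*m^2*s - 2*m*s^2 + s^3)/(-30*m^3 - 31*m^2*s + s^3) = (-28*m^2 - 3*m*s + s^2)/(-30*m^2 - m*s + s^2)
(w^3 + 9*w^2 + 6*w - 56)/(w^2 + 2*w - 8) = w + 7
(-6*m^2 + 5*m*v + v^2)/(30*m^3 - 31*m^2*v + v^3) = 1/(-5*m + v)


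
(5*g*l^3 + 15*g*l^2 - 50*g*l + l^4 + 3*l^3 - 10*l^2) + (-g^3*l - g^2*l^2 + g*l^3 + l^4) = -g^3*l - g^2*l^2 + 6*g*l^3 + 15*g*l^2 - 50*g*l + 2*l^4 + 3*l^3 - 10*l^2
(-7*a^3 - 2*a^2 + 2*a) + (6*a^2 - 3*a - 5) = -7*a^3 + 4*a^2 - a - 5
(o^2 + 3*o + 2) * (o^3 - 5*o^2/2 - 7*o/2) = o^5 + o^4/2 - 9*o^3 - 31*o^2/2 - 7*o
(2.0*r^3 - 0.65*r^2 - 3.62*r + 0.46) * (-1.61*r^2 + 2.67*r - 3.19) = -3.22*r^5 + 6.3865*r^4 - 2.2873*r^3 - 8.3325*r^2 + 12.776*r - 1.4674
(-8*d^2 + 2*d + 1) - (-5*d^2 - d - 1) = -3*d^2 + 3*d + 2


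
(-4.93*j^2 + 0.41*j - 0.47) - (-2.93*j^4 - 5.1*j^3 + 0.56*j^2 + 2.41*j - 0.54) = 2.93*j^4 + 5.1*j^3 - 5.49*j^2 - 2.0*j + 0.0700000000000001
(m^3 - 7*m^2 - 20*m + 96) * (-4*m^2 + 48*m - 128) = -4*m^5 + 76*m^4 - 384*m^3 - 448*m^2 + 7168*m - 12288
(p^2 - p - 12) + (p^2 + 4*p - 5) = 2*p^2 + 3*p - 17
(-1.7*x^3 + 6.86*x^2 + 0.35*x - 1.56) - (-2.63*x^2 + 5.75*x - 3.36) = -1.7*x^3 + 9.49*x^2 - 5.4*x + 1.8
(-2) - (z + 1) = -z - 3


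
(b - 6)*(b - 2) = b^2 - 8*b + 12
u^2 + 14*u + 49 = (u + 7)^2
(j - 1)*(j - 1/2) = j^2 - 3*j/2 + 1/2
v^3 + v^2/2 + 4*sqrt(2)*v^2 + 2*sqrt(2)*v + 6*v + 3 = (v + 1/2)*(v + sqrt(2))*(v + 3*sqrt(2))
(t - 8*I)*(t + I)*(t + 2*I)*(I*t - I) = I*t^4 + 5*t^3 - I*t^3 - 5*t^2 + 22*I*t^2 - 16*t - 22*I*t + 16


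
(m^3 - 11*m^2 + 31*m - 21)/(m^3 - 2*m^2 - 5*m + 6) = (m - 7)/(m + 2)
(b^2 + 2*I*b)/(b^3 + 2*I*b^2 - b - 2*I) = b/(b^2 - 1)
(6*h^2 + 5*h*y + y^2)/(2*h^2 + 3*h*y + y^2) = (3*h + y)/(h + y)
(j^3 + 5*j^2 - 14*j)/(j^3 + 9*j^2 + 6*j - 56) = j/(j + 4)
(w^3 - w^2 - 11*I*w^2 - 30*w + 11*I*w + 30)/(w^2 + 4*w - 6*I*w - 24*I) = (w^2 - w*(1 + 5*I) + 5*I)/(w + 4)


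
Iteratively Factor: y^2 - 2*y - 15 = (y - 5)*(y + 3)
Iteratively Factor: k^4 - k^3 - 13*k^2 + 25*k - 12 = (k + 4)*(k^3 - 5*k^2 + 7*k - 3) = (k - 3)*(k + 4)*(k^2 - 2*k + 1) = (k - 3)*(k - 1)*(k + 4)*(k - 1)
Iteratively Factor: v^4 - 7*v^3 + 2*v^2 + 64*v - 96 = (v - 4)*(v^3 - 3*v^2 - 10*v + 24) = (v - 4)*(v - 2)*(v^2 - v - 12) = (v - 4)*(v - 2)*(v + 3)*(v - 4)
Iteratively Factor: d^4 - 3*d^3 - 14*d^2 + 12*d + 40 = (d - 2)*(d^3 - d^2 - 16*d - 20) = (d - 5)*(d - 2)*(d^2 + 4*d + 4) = (d - 5)*(d - 2)*(d + 2)*(d + 2)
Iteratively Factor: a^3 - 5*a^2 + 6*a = (a - 2)*(a^2 - 3*a) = a*(a - 2)*(a - 3)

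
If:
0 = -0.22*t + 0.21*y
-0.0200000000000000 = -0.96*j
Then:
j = 0.02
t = 0.954545454545455*y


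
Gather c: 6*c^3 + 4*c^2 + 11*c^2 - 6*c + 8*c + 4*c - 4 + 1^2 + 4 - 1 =6*c^3 + 15*c^2 + 6*c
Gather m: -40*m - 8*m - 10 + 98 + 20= 108 - 48*m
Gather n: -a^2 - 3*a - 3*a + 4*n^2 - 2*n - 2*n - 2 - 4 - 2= -a^2 - 6*a + 4*n^2 - 4*n - 8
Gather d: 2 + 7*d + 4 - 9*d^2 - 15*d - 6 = -9*d^2 - 8*d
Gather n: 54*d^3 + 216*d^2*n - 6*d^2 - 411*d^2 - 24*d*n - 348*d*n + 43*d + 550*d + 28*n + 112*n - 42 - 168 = 54*d^3 - 417*d^2 + 593*d + n*(216*d^2 - 372*d + 140) - 210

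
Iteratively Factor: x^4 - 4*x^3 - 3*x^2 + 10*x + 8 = (x - 4)*(x^3 - 3*x - 2) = (x - 4)*(x + 1)*(x^2 - x - 2) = (x - 4)*(x + 1)^2*(x - 2)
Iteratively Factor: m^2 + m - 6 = (m - 2)*(m + 3)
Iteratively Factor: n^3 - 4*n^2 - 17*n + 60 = (n + 4)*(n^2 - 8*n + 15) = (n - 3)*(n + 4)*(n - 5)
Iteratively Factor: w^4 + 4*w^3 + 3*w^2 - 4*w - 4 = (w + 2)*(w^3 + 2*w^2 - w - 2) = (w - 1)*(w + 2)*(w^2 + 3*w + 2) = (w - 1)*(w + 2)^2*(w + 1)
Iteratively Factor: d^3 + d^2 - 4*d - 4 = (d - 2)*(d^2 + 3*d + 2) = (d - 2)*(d + 2)*(d + 1)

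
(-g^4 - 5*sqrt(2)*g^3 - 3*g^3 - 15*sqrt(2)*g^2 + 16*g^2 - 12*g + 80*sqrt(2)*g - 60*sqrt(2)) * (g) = -g^5 - 5*sqrt(2)*g^4 - 3*g^4 - 15*sqrt(2)*g^3 + 16*g^3 - 12*g^2 + 80*sqrt(2)*g^2 - 60*sqrt(2)*g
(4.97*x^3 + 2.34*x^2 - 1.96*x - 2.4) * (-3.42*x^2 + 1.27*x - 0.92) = -16.9974*x^5 - 1.6909*x^4 + 5.1026*x^3 + 3.566*x^2 - 1.2448*x + 2.208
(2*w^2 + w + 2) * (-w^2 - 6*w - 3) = -2*w^4 - 13*w^3 - 14*w^2 - 15*w - 6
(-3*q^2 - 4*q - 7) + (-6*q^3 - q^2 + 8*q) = -6*q^3 - 4*q^2 + 4*q - 7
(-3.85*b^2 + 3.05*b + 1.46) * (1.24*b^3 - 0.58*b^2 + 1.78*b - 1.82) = -4.774*b^5 + 6.015*b^4 - 6.8116*b^3 + 11.5892*b^2 - 2.9522*b - 2.6572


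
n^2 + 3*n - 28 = (n - 4)*(n + 7)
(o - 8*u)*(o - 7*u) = o^2 - 15*o*u + 56*u^2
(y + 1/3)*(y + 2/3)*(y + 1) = y^3 + 2*y^2 + 11*y/9 + 2/9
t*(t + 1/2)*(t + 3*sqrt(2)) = t^3 + t^2/2 + 3*sqrt(2)*t^2 + 3*sqrt(2)*t/2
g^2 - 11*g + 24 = (g - 8)*(g - 3)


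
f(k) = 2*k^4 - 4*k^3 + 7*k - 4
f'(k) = 8*k^3 - 12*k^2 + 7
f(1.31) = 2.07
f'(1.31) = 4.39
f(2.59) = 34.63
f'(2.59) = 65.49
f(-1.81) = 28.51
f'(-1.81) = -79.75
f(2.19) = 15.32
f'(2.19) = 33.47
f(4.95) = 746.25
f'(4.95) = 683.27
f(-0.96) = -5.48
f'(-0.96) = -11.14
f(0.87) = 0.60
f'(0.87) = 3.19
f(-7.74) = 8974.40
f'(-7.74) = -4421.37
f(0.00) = -4.00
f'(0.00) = 7.00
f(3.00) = 71.00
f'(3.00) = 115.00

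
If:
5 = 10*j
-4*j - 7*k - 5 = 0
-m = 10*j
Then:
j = 1/2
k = -1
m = -5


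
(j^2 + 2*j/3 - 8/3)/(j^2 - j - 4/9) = 3*(j + 2)/(3*j + 1)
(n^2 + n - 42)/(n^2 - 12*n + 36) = (n + 7)/(n - 6)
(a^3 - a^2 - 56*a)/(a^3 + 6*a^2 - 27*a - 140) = a*(a - 8)/(a^2 - a - 20)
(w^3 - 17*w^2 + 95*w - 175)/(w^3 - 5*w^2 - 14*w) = (w^2 - 10*w + 25)/(w*(w + 2))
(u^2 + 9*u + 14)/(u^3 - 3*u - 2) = (u^2 + 9*u + 14)/(u^3 - 3*u - 2)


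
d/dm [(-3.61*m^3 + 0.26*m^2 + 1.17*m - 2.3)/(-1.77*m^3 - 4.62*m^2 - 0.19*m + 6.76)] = (17.1384*m^4 + 5.5136*m^3 - 80.0678*m^2 - 17.7368*m + 7.4722)/(3.1329*m^6 + 16.3548*m^5 + 22.017*m^4 - 22.1748*m^3 - 62.4263*m^2 - 2.5688*m + 45.6976)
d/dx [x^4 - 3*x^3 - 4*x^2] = x*(4*x^2 - 9*x - 8)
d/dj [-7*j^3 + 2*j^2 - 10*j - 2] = -21*j^2 + 4*j - 10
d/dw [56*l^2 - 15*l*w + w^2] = -15*l + 2*w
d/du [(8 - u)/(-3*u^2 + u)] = (-3*u^2 + 48*u - 8)/(u^2*(9*u^2 - 6*u + 1))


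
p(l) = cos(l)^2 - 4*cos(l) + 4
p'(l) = -2*sin(l)*cos(l) + 4*sin(l)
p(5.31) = 2.07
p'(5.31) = -2.38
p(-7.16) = 1.85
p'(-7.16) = -2.09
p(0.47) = 1.23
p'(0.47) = 1.00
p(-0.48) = 1.24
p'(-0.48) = -1.03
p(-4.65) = 4.25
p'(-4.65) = 4.12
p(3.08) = 8.99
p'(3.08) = 0.37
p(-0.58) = 1.35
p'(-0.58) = -1.28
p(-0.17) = 1.03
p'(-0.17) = -0.34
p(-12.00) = 1.34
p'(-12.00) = 1.24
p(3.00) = 8.94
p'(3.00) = 0.84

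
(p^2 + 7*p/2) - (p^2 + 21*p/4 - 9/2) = 9/2 - 7*p/4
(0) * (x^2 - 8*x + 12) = 0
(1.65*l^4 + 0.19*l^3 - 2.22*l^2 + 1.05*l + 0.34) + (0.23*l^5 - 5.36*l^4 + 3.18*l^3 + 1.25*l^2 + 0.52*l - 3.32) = 0.23*l^5 - 3.71*l^4 + 3.37*l^3 - 0.97*l^2 + 1.57*l - 2.98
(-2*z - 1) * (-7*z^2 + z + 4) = 14*z^3 + 5*z^2 - 9*z - 4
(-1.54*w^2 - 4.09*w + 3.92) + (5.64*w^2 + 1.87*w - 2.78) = 4.1*w^2 - 2.22*w + 1.14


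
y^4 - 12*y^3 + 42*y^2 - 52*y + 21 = (y - 7)*(y - 3)*(y - 1)^2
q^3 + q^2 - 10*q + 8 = (q - 2)*(q - 1)*(q + 4)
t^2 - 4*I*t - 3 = (t - 3*I)*(t - I)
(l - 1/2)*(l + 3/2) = l^2 + l - 3/4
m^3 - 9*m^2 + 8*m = m*(m - 8)*(m - 1)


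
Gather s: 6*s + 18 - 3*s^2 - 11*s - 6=-3*s^2 - 5*s + 12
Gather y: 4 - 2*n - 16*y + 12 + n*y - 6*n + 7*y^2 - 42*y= -8*n + 7*y^2 + y*(n - 58) + 16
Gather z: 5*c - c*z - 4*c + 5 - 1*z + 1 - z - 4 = c + z*(-c - 2) + 2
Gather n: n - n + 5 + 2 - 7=0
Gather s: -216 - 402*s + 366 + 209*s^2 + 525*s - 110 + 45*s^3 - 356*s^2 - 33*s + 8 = 45*s^3 - 147*s^2 + 90*s + 48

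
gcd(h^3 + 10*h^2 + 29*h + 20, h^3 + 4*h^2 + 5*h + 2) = h + 1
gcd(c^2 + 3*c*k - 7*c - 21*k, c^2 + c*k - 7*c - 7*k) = c - 7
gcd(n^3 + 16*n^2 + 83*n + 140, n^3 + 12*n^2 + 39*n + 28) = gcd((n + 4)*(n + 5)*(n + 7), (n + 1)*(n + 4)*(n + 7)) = n^2 + 11*n + 28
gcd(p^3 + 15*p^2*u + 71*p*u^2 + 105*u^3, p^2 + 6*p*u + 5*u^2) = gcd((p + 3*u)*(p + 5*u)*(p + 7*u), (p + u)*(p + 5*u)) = p + 5*u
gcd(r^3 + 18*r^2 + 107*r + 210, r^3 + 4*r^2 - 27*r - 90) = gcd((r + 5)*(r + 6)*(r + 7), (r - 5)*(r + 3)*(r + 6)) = r + 6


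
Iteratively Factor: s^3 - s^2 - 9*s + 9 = (s - 1)*(s^2 - 9) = (s - 1)*(s + 3)*(s - 3)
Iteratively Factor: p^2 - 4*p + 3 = (p - 1)*(p - 3)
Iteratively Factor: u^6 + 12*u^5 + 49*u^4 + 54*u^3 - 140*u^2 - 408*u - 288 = (u + 3)*(u^5 + 9*u^4 + 22*u^3 - 12*u^2 - 104*u - 96) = (u + 3)^2*(u^4 + 6*u^3 + 4*u^2 - 24*u - 32) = (u - 2)*(u + 3)^2*(u^3 + 8*u^2 + 20*u + 16) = (u - 2)*(u + 3)^2*(u + 4)*(u^2 + 4*u + 4) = (u - 2)*(u + 2)*(u + 3)^2*(u + 4)*(u + 2)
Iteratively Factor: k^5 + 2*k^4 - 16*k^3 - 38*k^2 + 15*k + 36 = (k - 4)*(k^4 + 6*k^3 + 8*k^2 - 6*k - 9) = (k - 4)*(k - 1)*(k^3 + 7*k^2 + 15*k + 9) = (k - 4)*(k - 1)*(k + 3)*(k^2 + 4*k + 3) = (k - 4)*(k - 1)*(k + 3)^2*(k + 1)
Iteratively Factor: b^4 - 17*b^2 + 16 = (b - 4)*(b^3 + 4*b^2 - b - 4) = (b - 4)*(b + 1)*(b^2 + 3*b - 4) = (b - 4)*(b + 1)*(b + 4)*(b - 1)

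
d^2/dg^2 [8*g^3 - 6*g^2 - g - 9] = 48*g - 12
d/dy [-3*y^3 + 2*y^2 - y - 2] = -9*y^2 + 4*y - 1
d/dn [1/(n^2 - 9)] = -2*n/(n^2 - 9)^2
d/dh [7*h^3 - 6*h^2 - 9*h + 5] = 21*h^2 - 12*h - 9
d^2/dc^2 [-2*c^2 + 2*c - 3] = -4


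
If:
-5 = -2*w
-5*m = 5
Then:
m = -1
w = 5/2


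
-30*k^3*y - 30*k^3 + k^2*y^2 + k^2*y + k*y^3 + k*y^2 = (-5*k + y)*(6*k + y)*(k*y + k)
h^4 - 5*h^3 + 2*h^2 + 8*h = h*(h - 4)*(h - 2)*(h + 1)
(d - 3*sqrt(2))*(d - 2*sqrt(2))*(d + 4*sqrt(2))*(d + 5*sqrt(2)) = d^4 + 4*sqrt(2)*d^3 - 38*d^2 - 92*sqrt(2)*d + 480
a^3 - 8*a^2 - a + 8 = (a - 8)*(a - 1)*(a + 1)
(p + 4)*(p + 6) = p^2 + 10*p + 24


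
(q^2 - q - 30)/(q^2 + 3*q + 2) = (q^2 - q - 30)/(q^2 + 3*q + 2)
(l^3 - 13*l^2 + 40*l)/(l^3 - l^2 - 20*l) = (l - 8)/(l + 4)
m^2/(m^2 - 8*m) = m/(m - 8)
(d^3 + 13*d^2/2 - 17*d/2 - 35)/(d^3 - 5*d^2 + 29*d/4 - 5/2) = 2*(d^2 + 9*d + 14)/(2*d^2 - 5*d + 2)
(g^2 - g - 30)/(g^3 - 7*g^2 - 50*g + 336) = (g + 5)/(g^2 - g - 56)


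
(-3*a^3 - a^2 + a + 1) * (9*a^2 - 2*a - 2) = -27*a^5 - 3*a^4 + 17*a^3 + 9*a^2 - 4*a - 2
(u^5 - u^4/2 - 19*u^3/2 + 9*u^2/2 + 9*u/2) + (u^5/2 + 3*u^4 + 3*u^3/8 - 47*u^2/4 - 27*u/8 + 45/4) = 3*u^5/2 + 5*u^4/2 - 73*u^3/8 - 29*u^2/4 + 9*u/8 + 45/4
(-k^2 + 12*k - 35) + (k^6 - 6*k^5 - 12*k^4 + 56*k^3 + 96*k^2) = k^6 - 6*k^5 - 12*k^4 + 56*k^3 + 95*k^2 + 12*k - 35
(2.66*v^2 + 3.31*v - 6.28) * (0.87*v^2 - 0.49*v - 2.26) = 2.3142*v^4 + 1.5763*v^3 - 13.0971*v^2 - 4.4034*v + 14.1928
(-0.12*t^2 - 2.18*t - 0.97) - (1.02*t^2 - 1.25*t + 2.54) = -1.14*t^2 - 0.93*t - 3.51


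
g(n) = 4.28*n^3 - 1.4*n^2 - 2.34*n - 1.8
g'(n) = 12.84*n^2 - 2.8*n - 2.34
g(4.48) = 344.46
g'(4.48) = 242.82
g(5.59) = 688.99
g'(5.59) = 383.23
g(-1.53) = -16.83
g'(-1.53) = 32.00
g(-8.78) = -2986.04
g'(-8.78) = 1012.06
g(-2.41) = -64.20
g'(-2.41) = 78.98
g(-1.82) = -27.98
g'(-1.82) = 45.29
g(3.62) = 174.42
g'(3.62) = 155.78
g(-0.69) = -2.26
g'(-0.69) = 5.71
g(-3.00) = -122.94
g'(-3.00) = 121.62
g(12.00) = 7164.36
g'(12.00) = 1813.02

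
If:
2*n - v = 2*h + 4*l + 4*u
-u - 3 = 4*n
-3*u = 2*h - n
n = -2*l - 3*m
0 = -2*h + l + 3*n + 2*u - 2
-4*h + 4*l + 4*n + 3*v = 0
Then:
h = -263/151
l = -43/151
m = 77/151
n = -145/151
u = 127/151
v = -100/151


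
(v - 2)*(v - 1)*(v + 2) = v^3 - v^2 - 4*v + 4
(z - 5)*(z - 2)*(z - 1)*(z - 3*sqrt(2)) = z^4 - 8*z^3 - 3*sqrt(2)*z^3 + 17*z^2 + 24*sqrt(2)*z^2 - 51*sqrt(2)*z - 10*z + 30*sqrt(2)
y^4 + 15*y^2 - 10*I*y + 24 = (y - 3*I)*(y - 2*I)*(y + I)*(y + 4*I)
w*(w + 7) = w^2 + 7*w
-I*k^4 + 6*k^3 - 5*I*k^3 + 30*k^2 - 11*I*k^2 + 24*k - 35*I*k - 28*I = (k + 4)*(k - I)*(k + 7*I)*(-I*k - I)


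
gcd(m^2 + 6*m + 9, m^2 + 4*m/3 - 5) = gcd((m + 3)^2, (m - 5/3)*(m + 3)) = m + 3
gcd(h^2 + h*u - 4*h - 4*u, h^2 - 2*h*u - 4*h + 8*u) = h - 4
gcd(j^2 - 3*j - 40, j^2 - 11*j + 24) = j - 8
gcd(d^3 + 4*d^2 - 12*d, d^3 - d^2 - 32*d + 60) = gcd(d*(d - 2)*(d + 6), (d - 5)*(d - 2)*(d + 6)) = d^2 + 4*d - 12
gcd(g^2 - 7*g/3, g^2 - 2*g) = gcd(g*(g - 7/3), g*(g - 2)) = g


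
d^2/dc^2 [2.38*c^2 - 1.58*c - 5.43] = 4.76000000000000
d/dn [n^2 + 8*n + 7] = 2*n + 8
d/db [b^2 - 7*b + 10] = 2*b - 7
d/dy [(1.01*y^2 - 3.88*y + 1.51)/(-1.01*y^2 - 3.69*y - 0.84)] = (-7.6457*y^2 + 1.3534*y + 8.8311)/(1.0201*y^4 + 7.4538*y^3 + 15.3129*y^2 + 6.1992*y + 0.7056)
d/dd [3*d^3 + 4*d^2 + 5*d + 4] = 9*d^2 + 8*d + 5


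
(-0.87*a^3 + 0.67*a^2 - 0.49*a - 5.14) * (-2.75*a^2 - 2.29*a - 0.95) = 2.3925*a^5 + 0.1498*a^4 + 0.6397*a^3 + 14.6206*a^2 + 12.2361*a + 4.883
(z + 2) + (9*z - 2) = 10*z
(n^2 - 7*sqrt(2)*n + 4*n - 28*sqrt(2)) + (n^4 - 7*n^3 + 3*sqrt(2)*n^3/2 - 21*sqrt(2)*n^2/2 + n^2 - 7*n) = n^4 - 7*n^3 + 3*sqrt(2)*n^3/2 - 21*sqrt(2)*n^2/2 + 2*n^2 - 7*sqrt(2)*n - 3*n - 28*sqrt(2)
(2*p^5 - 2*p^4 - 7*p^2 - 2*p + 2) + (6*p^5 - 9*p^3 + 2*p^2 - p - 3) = 8*p^5 - 2*p^4 - 9*p^3 - 5*p^2 - 3*p - 1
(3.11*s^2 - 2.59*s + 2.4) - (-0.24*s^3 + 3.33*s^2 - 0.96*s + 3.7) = 0.24*s^3 - 0.22*s^2 - 1.63*s - 1.3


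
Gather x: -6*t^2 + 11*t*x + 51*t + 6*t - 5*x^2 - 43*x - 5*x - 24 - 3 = -6*t^2 + 57*t - 5*x^2 + x*(11*t - 48) - 27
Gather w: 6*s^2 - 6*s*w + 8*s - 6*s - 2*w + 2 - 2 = 6*s^2 + 2*s + w*(-6*s - 2)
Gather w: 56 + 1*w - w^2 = -w^2 + w + 56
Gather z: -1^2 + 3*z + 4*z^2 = 4*z^2 + 3*z - 1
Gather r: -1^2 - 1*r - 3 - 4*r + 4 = -5*r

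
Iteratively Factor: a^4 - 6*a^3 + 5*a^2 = (a)*(a^3 - 6*a^2 + 5*a) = a*(a - 1)*(a^2 - 5*a) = a^2*(a - 1)*(a - 5)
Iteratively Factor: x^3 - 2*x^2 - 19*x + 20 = (x - 5)*(x^2 + 3*x - 4) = (x - 5)*(x + 4)*(x - 1)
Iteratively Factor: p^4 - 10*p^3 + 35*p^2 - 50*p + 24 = (p - 1)*(p^3 - 9*p^2 + 26*p - 24) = (p - 2)*(p - 1)*(p^2 - 7*p + 12) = (p - 4)*(p - 2)*(p - 1)*(p - 3)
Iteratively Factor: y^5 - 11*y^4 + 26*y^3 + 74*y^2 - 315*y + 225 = (y - 3)*(y^4 - 8*y^3 + 2*y^2 + 80*y - 75) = (y - 5)*(y - 3)*(y^3 - 3*y^2 - 13*y + 15) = (y - 5)^2*(y - 3)*(y^2 + 2*y - 3) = (y - 5)^2*(y - 3)*(y - 1)*(y + 3)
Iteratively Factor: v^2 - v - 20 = (v + 4)*(v - 5)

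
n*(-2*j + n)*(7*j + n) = -14*j^2*n + 5*j*n^2 + n^3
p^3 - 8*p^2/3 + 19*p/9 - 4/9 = (p - 4/3)*(p - 1)*(p - 1/3)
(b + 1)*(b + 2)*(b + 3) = b^3 + 6*b^2 + 11*b + 6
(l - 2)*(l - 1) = l^2 - 3*l + 2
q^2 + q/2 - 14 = (q - 7/2)*(q + 4)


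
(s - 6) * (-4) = 24 - 4*s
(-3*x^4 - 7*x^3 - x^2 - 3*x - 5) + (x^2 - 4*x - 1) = -3*x^4 - 7*x^3 - 7*x - 6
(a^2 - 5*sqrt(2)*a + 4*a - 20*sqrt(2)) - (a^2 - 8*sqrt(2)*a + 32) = 4*a + 3*sqrt(2)*a - 32 - 20*sqrt(2)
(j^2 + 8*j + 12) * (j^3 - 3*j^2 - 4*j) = j^5 + 5*j^4 - 16*j^3 - 68*j^2 - 48*j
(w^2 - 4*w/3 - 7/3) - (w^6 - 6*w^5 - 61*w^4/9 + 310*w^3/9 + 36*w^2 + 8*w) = -w^6 + 6*w^5 + 61*w^4/9 - 310*w^3/9 - 35*w^2 - 28*w/3 - 7/3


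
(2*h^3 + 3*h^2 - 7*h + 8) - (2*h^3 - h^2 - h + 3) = 4*h^2 - 6*h + 5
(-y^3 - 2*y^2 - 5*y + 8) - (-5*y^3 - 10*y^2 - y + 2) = 4*y^3 + 8*y^2 - 4*y + 6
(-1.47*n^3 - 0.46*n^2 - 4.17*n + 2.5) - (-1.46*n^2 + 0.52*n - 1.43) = -1.47*n^3 + 1.0*n^2 - 4.69*n + 3.93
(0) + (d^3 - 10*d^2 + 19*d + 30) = d^3 - 10*d^2 + 19*d + 30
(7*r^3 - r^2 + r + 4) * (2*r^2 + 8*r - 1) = 14*r^5 + 54*r^4 - 13*r^3 + 17*r^2 + 31*r - 4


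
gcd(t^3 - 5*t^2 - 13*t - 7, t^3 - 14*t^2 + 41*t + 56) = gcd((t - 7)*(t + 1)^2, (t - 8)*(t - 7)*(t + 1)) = t^2 - 6*t - 7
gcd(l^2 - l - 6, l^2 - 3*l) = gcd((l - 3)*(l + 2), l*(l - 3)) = l - 3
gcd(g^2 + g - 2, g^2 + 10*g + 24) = 1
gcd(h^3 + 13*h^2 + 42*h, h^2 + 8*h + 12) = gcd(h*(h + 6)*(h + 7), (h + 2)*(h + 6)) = h + 6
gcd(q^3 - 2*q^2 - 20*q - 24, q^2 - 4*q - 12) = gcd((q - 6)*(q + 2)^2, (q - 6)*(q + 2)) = q^2 - 4*q - 12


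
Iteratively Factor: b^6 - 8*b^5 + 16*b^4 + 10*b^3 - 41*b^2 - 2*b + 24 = (b - 3)*(b^5 - 5*b^4 + b^3 + 13*b^2 - 2*b - 8) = (b - 4)*(b - 3)*(b^4 - b^3 - 3*b^2 + b + 2) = (b - 4)*(b - 3)*(b + 1)*(b^3 - 2*b^2 - b + 2) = (b - 4)*(b - 3)*(b + 1)^2*(b^2 - 3*b + 2) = (b - 4)*(b - 3)*(b - 2)*(b + 1)^2*(b - 1)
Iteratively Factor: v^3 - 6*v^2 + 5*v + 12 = (v - 3)*(v^2 - 3*v - 4) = (v - 3)*(v + 1)*(v - 4)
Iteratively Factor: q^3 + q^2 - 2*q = (q - 1)*(q^2 + 2*q) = q*(q - 1)*(q + 2)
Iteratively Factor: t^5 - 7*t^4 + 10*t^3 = (t - 5)*(t^4 - 2*t^3) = t*(t - 5)*(t^3 - 2*t^2) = t*(t - 5)*(t - 2)*(t^2) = t^2*(t - 5)*(t - 2)*(t)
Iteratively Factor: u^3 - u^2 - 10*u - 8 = (u - 4)*(u^2 + 3*u + 2) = (u - 4)*(u + 1)*(u + 2)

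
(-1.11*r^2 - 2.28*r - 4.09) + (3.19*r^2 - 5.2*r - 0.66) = 2.08*r^2 - 7.48*r - 4.75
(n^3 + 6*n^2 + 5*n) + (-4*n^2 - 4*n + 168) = n^3 + 2*n^2 + n + 168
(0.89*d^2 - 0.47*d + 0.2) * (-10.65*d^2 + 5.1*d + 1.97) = -9.4785*d^4 + 9.5445*d^3 - 2.7737*d^2 + 0.0941000000000001*d + 0.394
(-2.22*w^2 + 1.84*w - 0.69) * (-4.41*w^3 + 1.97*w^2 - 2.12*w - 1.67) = 9.7902*w^5 - 12.4878*w^4 + 11.3741*w^3 - 1.5527*w^2 - 1.61*w + 1.1523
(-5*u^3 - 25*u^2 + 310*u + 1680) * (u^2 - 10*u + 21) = -5*u^5 + 25*u^4 + 455*u^3 - 1945*u^2 - 10290*u + 35280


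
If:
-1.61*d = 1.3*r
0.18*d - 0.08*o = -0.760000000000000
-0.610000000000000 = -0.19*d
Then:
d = 3.21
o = 16.72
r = -3.98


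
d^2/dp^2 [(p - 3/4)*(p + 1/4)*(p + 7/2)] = 6*p + 6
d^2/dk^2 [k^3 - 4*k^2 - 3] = 6*k - 8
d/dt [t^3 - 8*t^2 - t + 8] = 3*t^2 - 16*t - 1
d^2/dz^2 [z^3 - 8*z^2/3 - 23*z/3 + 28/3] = 6*z - 16/3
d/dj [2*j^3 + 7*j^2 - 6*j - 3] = 6*j^2 + 14*j - 6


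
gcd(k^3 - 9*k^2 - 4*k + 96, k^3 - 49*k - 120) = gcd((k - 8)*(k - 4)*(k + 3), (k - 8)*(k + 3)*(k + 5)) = k^2 - 5*k - 24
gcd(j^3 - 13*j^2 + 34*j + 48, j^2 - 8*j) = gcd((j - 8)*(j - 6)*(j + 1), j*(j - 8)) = j - 8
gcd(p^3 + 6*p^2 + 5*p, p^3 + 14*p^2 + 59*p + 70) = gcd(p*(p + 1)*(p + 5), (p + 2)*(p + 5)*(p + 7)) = p + 5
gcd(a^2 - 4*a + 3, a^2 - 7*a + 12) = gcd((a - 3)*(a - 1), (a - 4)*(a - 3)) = a - 3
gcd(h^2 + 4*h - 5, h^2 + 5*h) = h + 5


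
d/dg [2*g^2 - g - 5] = 4*g - 1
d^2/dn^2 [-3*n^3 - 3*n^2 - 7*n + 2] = -18*n - 6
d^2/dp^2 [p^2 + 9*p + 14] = 2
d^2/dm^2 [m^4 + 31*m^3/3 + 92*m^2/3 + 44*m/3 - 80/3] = 12*m^2 + 62*m + 184/3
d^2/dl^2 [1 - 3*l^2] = -6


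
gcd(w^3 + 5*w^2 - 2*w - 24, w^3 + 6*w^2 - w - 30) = w^2 + w - 6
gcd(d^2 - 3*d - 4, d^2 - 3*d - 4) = d^2 - 3*d - 4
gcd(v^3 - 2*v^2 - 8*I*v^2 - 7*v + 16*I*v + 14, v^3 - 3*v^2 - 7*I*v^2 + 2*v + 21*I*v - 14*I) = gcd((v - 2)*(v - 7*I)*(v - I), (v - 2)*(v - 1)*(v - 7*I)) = v^2 + v*(-2 - 7*I) + 14*I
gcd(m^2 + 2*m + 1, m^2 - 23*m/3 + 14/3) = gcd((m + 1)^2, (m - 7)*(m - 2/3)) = 1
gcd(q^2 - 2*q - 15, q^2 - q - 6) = 1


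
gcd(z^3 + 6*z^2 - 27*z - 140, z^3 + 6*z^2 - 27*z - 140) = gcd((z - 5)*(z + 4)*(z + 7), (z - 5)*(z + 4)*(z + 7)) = z^3 + 6*z^2 - 27*z - 140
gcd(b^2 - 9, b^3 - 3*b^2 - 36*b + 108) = b - 3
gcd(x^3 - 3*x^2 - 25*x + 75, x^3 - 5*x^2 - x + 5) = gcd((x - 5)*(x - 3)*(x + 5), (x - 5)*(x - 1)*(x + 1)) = x - 5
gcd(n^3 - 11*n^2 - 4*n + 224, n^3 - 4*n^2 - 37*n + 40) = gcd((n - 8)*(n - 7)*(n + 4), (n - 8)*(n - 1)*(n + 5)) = n - 8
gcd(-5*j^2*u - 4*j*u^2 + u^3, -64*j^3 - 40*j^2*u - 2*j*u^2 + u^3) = 1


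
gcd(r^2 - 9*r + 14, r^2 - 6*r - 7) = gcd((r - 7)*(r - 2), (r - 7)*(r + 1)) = r - 7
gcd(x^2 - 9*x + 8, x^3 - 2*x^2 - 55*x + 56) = x^2 - 9*x + 8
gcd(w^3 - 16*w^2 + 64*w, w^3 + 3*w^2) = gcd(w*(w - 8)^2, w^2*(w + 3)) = w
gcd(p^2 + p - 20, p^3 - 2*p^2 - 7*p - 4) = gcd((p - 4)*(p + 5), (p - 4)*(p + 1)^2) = p - 4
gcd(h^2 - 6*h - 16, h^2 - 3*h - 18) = 1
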